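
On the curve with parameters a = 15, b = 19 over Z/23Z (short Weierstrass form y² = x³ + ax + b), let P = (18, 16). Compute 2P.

tangent at (18, 16): λ = (3·18² + 15)/(2·16) ≡ 21/9. 9⁻¹ ≡ 18 (mod 23), so λ ≡ 21·18 ≡ 10.
  x = λ² - 18 - 18 = 100 - 36 ≡ 18; y = λ·(18 - 18) - 16 ≡ 7. → (18, 7)

(18, 7)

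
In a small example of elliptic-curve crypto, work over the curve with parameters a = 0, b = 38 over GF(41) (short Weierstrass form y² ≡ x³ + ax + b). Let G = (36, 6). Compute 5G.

(17, 21)

Double-and-add on 5 = (101)₂. Start with G = (36, 6) for the leading 1-bit.
double: tangent at (36, 6): λ = (3·36² + 0)/(2·6) ≡ 34/12. 12⁻¹ ≡ 24 (mod 41), so λ ≡ 34·24 ≡ 37.
  x = λ² - 36 - 36 = 1369 - 72 ≡ 26; y = λ·(36 - 26) - 6 ≡ 36. → (26, 36)
double: tangent at (26, 36): λ = (3·26² + 0)/(2·36) ≡ 19/31. 31⁻¹ ≡ 4 (mod 41), so λ ≡ 19·4 ≡ 35.
  x = λ² - 26 - 26 = 1225 - 52 ≡ 25; y = λ·(26 - 25) - 36 ≡ 40. → (25, 40)
add G: (25, 40) + (36, 6). λ = (6 - 40)/(36 - 25) ≡ 7/11 mod 41. 11⁻¹ ≡ 15 (mod 41), so λ ≡ 23.
  x = λ² - 25 - 36 = 529 - 61 ≡ 17; y = λ·(25 - 17) - 40 ≡ 21. → (17, 21)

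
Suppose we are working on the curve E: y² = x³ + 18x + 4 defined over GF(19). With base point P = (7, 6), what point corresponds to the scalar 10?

Repeated addition: build up to 10P.
2P: tangent at (7, 6): λ = (3·7² + 18)/(2·6) ≡ 13/12. 12⁻¹ ≡ 8 (mod 19) since 12·8 = 96 ≡ 1, so λ ≡ 13·8 ≡ 9.
  x = λ² - 7 - 7 = 81 - 14 ≡ 10; y = λ·(7 - 10) - 6 ≡ 5. → (10, 5)
3P: (10, 5) + (7, 6). λ = (6 - 5)/(7 - 10) ≡ 1/16 mod 19. 16⁻¹ ≡ 6 (mod 19) since 16·6 = 96 ≡ 1, so λ ≡ 6.
  x = λ² - 10 - 7 = 36 - 17 ≡ 0; y = λ·(10 - 0) - 5 ≡ 17. → (0, 17)
4P: (0, 17) + (7, 6). λ = (6 - 17)/(7 - 0) ≡ 8/7 mod 19. 7⁻¹ ≡ 11 (mod 19), so λ ≡ 12.
  x = λ² - 0 - 7 = 144 - 7 ≡ 4; y = λ·(0 - 4) - 17 ≡ 11. → (4, 11)
5P: (4, 11) + (7, 6). λ = (6 - 11)/(7 - 4) ≡ 14/3 mod 19. 3⁻¹ ≡ 13 (mod 19), so λ ≡ 11.
  x = λ² - 4 - 7 = 121 - 11 ≡ 15; y = λ·(4 - 15) - 11 ≡ 1. → (15, 1)
6P: (15, 1) + (7, 6). λ = (6 - 1)/(7 - 15) ≡ 5/11 mod 19. 11⁻¹ ≡ 7 (mod 19), so λ ≡ 16.
  x = λ² - 15 - 7 = 256 - 22 ≡ 6; y = λ·(15 - 6) - 1 ≡ 10. → (6, 10)
7P: (6, 10) + (7, 6). λ = (6 - 10)/(7 - 6) ≡ 15/1 mod 19. 1⁻¹ ≡ 1 (mod 19), so λ ≡ 15.
  x = λ² - 6 - 7 = 225 - 13 ≡ 3; y = λ·(6 - 3) - 10 ≡ 16. → (3, 16)
8P: (3, 16) + (7, 6). λ = (6 - 16)/(7 - 3) ≡ 9/4 mod 19. 4⁻¹ ≡ 5 (mod 19) since 4·5 = 20 ≡ 1, so λ ≡ 7.
  x = λ² - 3 - 7 = 49 - 10 ≡ 1; y = λ·(3 - 1) - 16 ≡ 17. → (1, 17)
9P: (1, 17) + (7, 6). λ = (6 - 17)/(7 - 1) ≡ 8/6 mod 19. 6⁻¹ ≡ 16 (mod 19), so λ ≡ 14.
  x = λ² - 1 - 7 = 196 - 8 ≡ 17; y = λ·(1 - 17) - 17 ≡ 6. → (17, 6)
10P: (17, 6) + (7, 6). λ = (6 - 6)/(7 - 17) ≡ 0/9 mod 19. 9⁻¹ ≡ 17 (mod 19), so λ ≡ 0.
  x = λ² - 17 - 7 = 0 - 24 ≡ 14; y = λ·(17 - 14) - 6 ≡ 13. → (14, 13)

(14, 13)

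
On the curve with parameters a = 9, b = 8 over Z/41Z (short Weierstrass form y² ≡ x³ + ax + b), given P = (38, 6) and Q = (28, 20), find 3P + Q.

(6, 14)

First 3P:
Repeated addition: build up to 3P.
2P: tangent at (38, 6): λ = (3·38² + 9)/(2·6) ≡ 36/12. 12⁻¹ ≡ 24 (mod 41), so λ ≡ 36·24 ≡ 3.
  x = λ² - 38 - 38 = 9 - 76 ≡ 15; y = λ·(38 - 15) - 6 ≡ 22. → (15, 22)
3P: (15, 22) + (38, 6). λ = (6 - 22)/(38 - 15) ≡ 25/23 mod 41. 23⁻¹ ≡ 25 (mod 41) since 23·25 = 575 ≡ 1, so λ ≡ 10.
  x = λ² - 15 - 38 = 100 - 53 ≡ 6; y = λ·(15 - 6) - 22 ≡ 27. → (6, 27)
3P = (6, 27).
Finally 3P + Q:
(6, 27) + (28, 20). λ = (20 - 27)/(28 - 6) ≡ 34/22 mod 41. 22⁻¹ ≡ 28 (mod 41), so λ ≡ 9.
  x = λ² - 6 - 28 = 81 - 34 ≡ 6; y = λ·(6 - 6) - 27 ≡ 14. → (6, 14)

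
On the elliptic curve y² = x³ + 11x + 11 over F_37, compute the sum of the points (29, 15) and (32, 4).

(10, 14)

(29, 15) + (32, 4). λ = (4 - 15)/(32 - 29) ≡ 26/3 mod 37. 3⁻¹ ≡ 25 (mod 37), so λ ≡ 21.
  x = λ² - 29 - 32 = 441 - 61 ≡ 10; y = λ·(29 - 10) - 15 ≡ 14. → (10, 14)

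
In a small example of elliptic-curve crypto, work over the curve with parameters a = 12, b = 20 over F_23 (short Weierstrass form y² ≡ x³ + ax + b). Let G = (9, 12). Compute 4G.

(9, 12)

Repeated addition: build up to 4G.
2G: tangent at (9, 12): λ = (3·9² + 12)/(2·12) ≡ 2/1. 1⁻¹ ≡ 1 (mod 23) since 1·1 = 1 ≡ 1, so λ ≡ 2·1 ≡ 2.
  x = λ² - 9 - 9 = 4 - 18 ≡ 9; y = λ·(9 - 9) - 12 ≡ 11. → (9, 11)
3G: (9, 11) + (9, 12): same x and y₁ ≡ -y₂, so the sum is O.
4G: O + (9, 12) = (9, 12) (identity).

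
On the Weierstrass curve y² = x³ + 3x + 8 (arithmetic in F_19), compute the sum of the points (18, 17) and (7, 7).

(11, 17)

(18, 17) + (7, 7). λ = (7 - 17)/(7 - 18) ≡ 9/8 mod 19. 8⁻¹ ≡ 12 (mod 19) since 8·12 = 96 ≡ 1, so λ ≡ 13.
  x = λ² - 18 - 7 = 169 - 25 ≡ 11; y = λ·(18 - 11) - 17 ≡ 17. → (11, 17)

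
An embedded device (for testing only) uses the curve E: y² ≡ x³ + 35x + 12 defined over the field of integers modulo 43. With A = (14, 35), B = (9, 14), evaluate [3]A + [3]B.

First 3A:
Repeated addition: build up to 3A.
2A: tangent at (14, 35): λ = (3·14² + 35)/(2·35) ≡ 21/27. 27⁻¹ ≡ 8 (mod 43), so λ ≡ 21·8 ≡ 39.
  x = λ² - 14 - 14 = 1521 - 28 ≡ 31; y = λ·(14 - 31) - 35 ≡ 33. → (31, 33)
3A: (31, 33) + (14, 35). λ = (35 - 33)/(14 - 31) ≡ 2/26 mod 43. 26⁻¹ ≡ 5 (mod 43), so λ ≡ 10.
  x = λ² - 31 - 14 = 100 - 45 ≡ 12; y = λ·(31 - 12) - 33 ≡ 28. → (12, 28)
3A = (12, 28).
Next 3B:
Repeated addition: build up to 3B.
2B: tangent at (9, 14): λ = (3·9² + 35)/(2·14) ≡ 20/28. 28⁻¹ ≡ 20 (mod 43), so λ ≡ 20·20 ≡ 13.
  x = λ² - 9 - 9 = 169 - 18 ≡ 22; y = λ·(9 - 22) - 14 ≡ 32. → (22, 32)
3B: (22, 32) + (9, 14). λ = (14 - 32)/(9 - 22) ≡ 25/30 mod 43. 30⁻¹ ≡ 33 (mod 43), so λ ≡ 8.
  x = λ² - 22 - 9 = 64 - 31 ≡ 33; y = λ·(22 - 33) - 32 ≡ 9. → (33, 9)
3B = (33, 9).
Finally 3A + 3B:
(12, 28) + (33, 9). λ = (9 - 28)/(33 - 12) ≡ 24/21 mod 43. 21⁻¹ ≡ 41 (mod 43), so λ ≡ 38.
  x = λ² - 12 - 33 = 1444 - 45 ≡ 23; y = λ·(12 - 23) - 28 ≡ 27. → (23, 27)

(23, 27)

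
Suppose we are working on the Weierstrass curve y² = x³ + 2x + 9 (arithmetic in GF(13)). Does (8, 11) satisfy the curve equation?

y² = 11² ≡ 4; x³ + 2x + 9 = 537 ≡ 4 (mod 13). 4 = 4.

yes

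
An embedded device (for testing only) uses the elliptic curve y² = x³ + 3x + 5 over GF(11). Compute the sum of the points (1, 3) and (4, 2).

(0, 4)

(1, 3) + (4, 2). λ = (2 - 3)/(4 - 1) ≡ 10/3 mod 11. 3⁻¹ ≡ 4 (mod 11) since 3·4 = 12 ≡ 1, so λ ≡ 7.
  x = λ² - 1 - 4 = 49 - 5 ≡ 0; y = λ·(1 - 0) - 3 ≡ 4. → (0, 4)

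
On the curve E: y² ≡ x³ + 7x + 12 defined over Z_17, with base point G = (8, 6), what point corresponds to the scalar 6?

Double-and-add on 6 = (110)₂. Start with G = (8, 6) for the leading 1-bit.
double: tangent at (8, 6): λ = (3·8² + 7)/(2·6) ≡ 12/12. 12⁻¹ ≡ 10 (mod 17) since 12·10 = 120 ≡ 1, so λ ≡ 12·10 ≡ 1.
  x = λ² - 8 - 8 = 1 - 16 ≡ 2; y = λ·(8 - 2) - 6 ≡ 0. → (2, 0)
add G: (2, 0) + (8, 6). λ = (6 - 0)/(8 - 2) ≡ 6/6 mod 17. 6⁻¹ ≡ 3 (mod 17), so λ ≡ 1.
  x = λ² - 2 - 8 = 1 - 10 ≡ 8; y = λ·(2 - 8) - 0 ≡ 11. → (8, 11)
double: tangent at (8, 11): λ = (3·8² + 7)/(2·11) ≡ 12/5. 5⁻¹ ≡ 7 (mod 17), so λ ≡ 12·7 ≡ 16.
  x = λ² - 8 - 8 = 256 - 16 ≡ 2; y = λ·(8 - 2) - 11 ≡ 0. → (2, 0)

(2, 0)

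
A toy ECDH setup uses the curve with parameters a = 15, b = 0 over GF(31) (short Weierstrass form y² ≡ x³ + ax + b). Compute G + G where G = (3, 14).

(4, 0)

tangent at (3, 14): λ = (3·3² + 15)/(2·14) ≡ 11/28. 28⁻¹ ≡ 10 (mod 31) since 28·10 = 280 ≡ 1, so λ ≡ 11·10 ≡ 17.
  x = λ² - 3 - 3 = 289 - 6 ≡ 4; y = λ·(3 - 4) - 14 ≡ 0. → (4, 0)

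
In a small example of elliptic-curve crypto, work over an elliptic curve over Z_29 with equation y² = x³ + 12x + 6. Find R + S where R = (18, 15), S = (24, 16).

(18, 15) + (24, 16). λ = (16 - 15)/(24 - 18) ≡ 1/6 mod 29. 6⁻¹ ≡ 5 (mod 29) since 6·5 = 30 ≡ 1, so λ ≡ 5.
  x = λ² - 18 - 24 = 25 - 42 ≡ 12; y = λ·(18 - 12) - 15 ≡ 15. → (12, 15)

(12, 15)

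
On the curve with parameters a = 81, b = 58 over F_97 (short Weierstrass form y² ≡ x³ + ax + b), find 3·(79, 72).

(29, 86)

Write P = (79, 72).
Repeated addition: build up to 3P.
2P: tangent at (79, 72): λ = (3·79² + 81)/(2·72) ≡ 83/47. 47⁻¹ ≡ 64 (mod 97), so λ ≡ 83·64 ≡ 74.
  x = λ² - 79 - 79 = 5476 - 158 ≡ 80; y = λ·(79 - 80) - 72 ≡ 48. → (80, 48)
3P: (80, 48) + (79, 72). λ = (72 - 48)/(79 - 80) ≡ 24/96 mod 97. 96⁻¹ ≡ 96 (mod 97) since 96·96 = 9216 ≡ 1, so λ ≡ 73.
  x = λ² - 80 - 79 = 5329 - 159 ≡ 29; y = λ·(80 - 29) - 48 ≡ 86. → (29, 86)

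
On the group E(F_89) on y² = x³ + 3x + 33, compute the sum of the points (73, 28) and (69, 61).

(54, 60)

(73, 28) + (69, 61). λ = (61 - 28)/(69 - 73) ≡ 33/85 mod 89. 85⁻¹ ≡ 22 (mod 89), so λ ≡ 14.
  x = λ² - 73 - 69 = 196 - 142 ≡ 54; y = λ·(73 - 54) - 28 ≡ 60. → (54, 60)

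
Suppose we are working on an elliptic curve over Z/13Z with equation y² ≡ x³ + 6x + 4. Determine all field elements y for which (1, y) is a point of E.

none

x³ + 6x + 4 = 11 ≡ 11 (mod 13).
11 is a non-residue mod 13; no y exists.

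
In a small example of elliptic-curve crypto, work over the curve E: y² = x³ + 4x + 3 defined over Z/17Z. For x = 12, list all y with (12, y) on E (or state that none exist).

x³ + 4x + 3 = 1779 ≡ 11 (mod 17).
11 is a non-residue mod 17; no y exists.

none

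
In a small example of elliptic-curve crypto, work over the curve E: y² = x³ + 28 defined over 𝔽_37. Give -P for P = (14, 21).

-(14, 21) = (14, -21 mod 37) = (14, 16).

(14, 16)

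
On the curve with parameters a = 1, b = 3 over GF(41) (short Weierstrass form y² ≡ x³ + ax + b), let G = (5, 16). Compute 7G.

Repeated addition: build up to 7G.
2G: tangent at (5, 16): λ = (3·5² + 1)/(2·16) ≡ 35/32. 32⁻¹ ≡ 9 (mod 41) since 32·9 = 288 ≡ 1, so λ ≡ 35·9 ≡ 28.
  x = λ² - 5 - 5 = 784 - 10 ≡ 36; y = λ·(5 - 36) - 16 ≡ 18. → (36, 18)
3G: (36, 18) + (5, 16). λ = (16 - 18)/(5 - 36) ≡ 39/10 mod 41. 10⁻¹ ≡ 37 (mod 41) since 10·37 = 370 ≡ 1, so λ ≡ 8.
  x = λ² - 36 - 5 = 64 - 41 ≡ 23; y = λ·(36 - 23) - 18 ≡ 4. → (23, 4)
4G: (23, 4) + (5, 16). λ = (16 - 4)/(5 - 23) ≡ 12/23 mod 41. 23⁻¹ ≡ 25 (mod 41) since 23·25 = 575 ≡ 1, so λ ≡ 13.
  x = λ² - 23 - 5 = 169 - 28 ≡ 18; y = λ·(23 - 18) - 4 ≡ 20. → (18, 20)
5G: (18, 20) + (5, 16). λ = (16 - 20)/(5 - 18) ≡ 37/28 mod 41. 28⁻¹ ≡ 22 (mod 41) since 28·22 = 616 ≡ 1, so λ ≡ 35.
  x = λ² - 18 - 5 = 1225 - 23 ≡ 13; y = λ·(18 - 13) - 20 ≡ 32. → (13, 32)
6G: (13, 32) + (5, 16). λ = (16 - 32)/(5 - 13) ≡ 25/33 mod 41. 33⁻¹ ≡ 5 (mod 41) since 33·5 = 165 ≡ 1, so λ ≡ 2.
  x = λ² - 13 - 5 = 4 - 18 ≡ 27; y = λ·(13 - 27) - 32 ≡ 22. → (27, 22)
7G: (27, 22) + (5, 16). λ = (16 - 22)/(5 - 27) ≡ 35/19 mod 41. 19⁻¹ ≡ 13 (mod 41), so λ ≡ 4.
  x = λ² - 27 - 5 = 16 - 32 ≡ 25; y = λ·(27 - 25) - 22 ≡ 27. → (25, 27)

(25, 27)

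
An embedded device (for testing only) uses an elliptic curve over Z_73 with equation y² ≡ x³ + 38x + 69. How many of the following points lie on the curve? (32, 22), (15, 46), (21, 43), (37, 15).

(32, 22): 22² ≡ 46, rhs ≡ 35 → off.
(15, 46): 46² ≡ 72, rhs ≡ 72 → on.
(21, 43): 43² ≡ 24, rhs ≡ 54 → off.
(37, 15): 15² ≡ 6, rhs ≡ 6 → on.

2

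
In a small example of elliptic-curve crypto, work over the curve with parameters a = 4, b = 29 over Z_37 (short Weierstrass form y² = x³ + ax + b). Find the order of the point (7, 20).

2P: tangent at (7, 20): λ = (3·7² + 4)/(2·20) ≡ 3/3. 3⁻¹ ≡ 25 (mod 37) since 3·25 = 75 ≡ 1, so λ ≡ 3·25 ≡ 1.
  x = λ² - 7 - 7 = 1 - 14 ≡ 24; y = λ·(7 - 24) - 20 ≡ 0. → (24, 0)
3P: (24, 0) + (7, 20). λ = (20 - 0)/(7 - 24) ≡ 20/20 mod 37. 20⁻¹ ≡ 13 (mod 37), so λ ≡ 1.
  x = λ² - 24 - 7 = 1 - 31 ≡ 7; y = λ·(24 - 7) - 0 ≡ 17. → (7, 17)
4P: (7, 17) + (7, 20): same x and y₁ ≡ -y₂, so the sum is 𝒪.
4P = 𝒪, so the order is 4.

4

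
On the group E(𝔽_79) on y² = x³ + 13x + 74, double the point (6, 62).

tangent at (6, 62): λ = (3·6² + 13)/(2·62) ≡ 42/45. 45⁻¹ ≡ 72 (mod 79) since 45·72 = 3240 ≡ 1, so λ ≡ 42·72 ≡ 22.
  x = λ² - 6 - 6 = 484 - 12 ≡ 77; y = λ·(6 - 77) - 62 ≡ 35. → (77, 35)

(77, 35)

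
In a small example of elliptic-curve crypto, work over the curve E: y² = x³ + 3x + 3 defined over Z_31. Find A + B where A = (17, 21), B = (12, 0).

(6, 19)

(17, 21) + (12, 0). λ = (0 - 21)/(12 - 17) ≡ 10/26 mod 31. 26⁻¹ ≡ 6 (mod 31) since 26·6 = 156 ≡ 1, so λ ≡ 29.
  x = λ² - 17 - 12 = 841 - 29 ≡ 6; y = λ·(17 - 6) - 21 ≡ 19. → (6, 19)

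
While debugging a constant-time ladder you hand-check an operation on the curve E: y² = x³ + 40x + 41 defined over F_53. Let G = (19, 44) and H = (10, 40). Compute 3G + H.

(32, 13)

First 3G:
Repeated addition: build up to 3G.
2G: tangent at (19, 44): λ = (3·19² + 40)/(2·44) ≡ 10/35. 35⁻¹ ≡ 50 (mod 53) since 35·50 = 1750 ≡ 1, so λ ≡ 10·50 ≡ 23.
  x = λ² - 19 - 19 = 529 - 38 ≡ 14; y = λ·(19 - 14) - 44 ≡ 18. → (14, 18)
3G: (14, 18) + (19, 44). λ = (44 - 18)/(19 - 14) ≡ 26/5 mod 53. 5⁻¹ ≡ 32 (mod 53), so λ ≡ 37.
  x = λ² - 14 - 19 = 1369 - 33 ≡ 11; y = λ·(14 - 11) - 18 ≡ 40. → (11, 40)
3G = (11, 40).
Finally 3G + H:
(11, 40) + (10, 40). λ = (40 - 40)/(10 - 11) ≡ 0/52 mod 53. 52⁻¹ ≡ 52 (mod 53) since 52·52 = 2704 ≡ 1, so λ ≡ 0.
  x = λ² - 11 - 10 = 0 - 21 ≡ 32; y = λ·(11 - 32) - 40 ≡ 13. → (32, 13)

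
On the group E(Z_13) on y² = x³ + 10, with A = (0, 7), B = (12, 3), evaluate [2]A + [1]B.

(10, 3)

First 2A:
Repeated addition: build up to 2A.
2A: tangent at (0, 7): λ = (3·0² + 0)/(2·7) ≡ 0/1. 1⁻¹ ≡ 1 (mod 13) since 1·1 = 1 ≡ 1, so λ ≡ 0·1 ≡ 0.
  x = λ² - 0 - 0 = 0 - 0 ≡ 0; y = λ·(0 - 0) - 7 ≡ 6. → (0, 6)
2A = (0, 6).
Finally 2A + B:
(0, 6) + (12, 3). λ = (3 - 6)/(12 - 0) ≡ 10/12 mod 13. 12⁻¹ ≡ 12 (mod 13), so λ ≡ 3.
  x = λ² - 0 - 12 = 9 - 12 ≡ 10; y = λ·(0 - 10) - 6 ≡ 3. → (10, 3)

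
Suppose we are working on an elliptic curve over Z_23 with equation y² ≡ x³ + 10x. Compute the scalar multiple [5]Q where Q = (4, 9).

(16, 1)

Repeated addition: build up to 5Q.
2Q: tangent at (4, 9): λ = (3·4² + 10)/(2·9) ≡ 12/18. 18⁻¹ ≡ 9 (mod 23), so λ ≡ 12·9 ≡ 16.
  x = λ² - 4 - 4 = 256 - 8 ≡ 18; y = λ·(4 - 18) - 9 ≡ 20. → (18, 20)
3Q: (18, 20) + (4, 9). λ = (9 - 20)/(4 - 18) ≡ 12/9 mod 23. 9⁻¹ ≡ 18 (mod 23) since 9·18 = 162 ≡ 1, so λ ≡ 9.
  x = λ² - 18 - 4 = 81 - 22 ≡ 13; y = λ·(18 - 13) - 20 ≡ 2. → (13, 2)
4Q: (13, 2) + (4, 9). λ = (9 - 2)/(4 - 13) ≡ 7/14 mod 23. 14⁻¹ ≡ 5 (mod 23) since 14·5 = 70 ≡ 1, so λ ≡ 12.
  x = λ² - 13 - 4 = 144 - 17 ≡ 12; y = λ·(13 - 12) - 2 ≡ 10. → (12, 10)
5Q: (12, 10) + (4, 9). λ = (9 - 10)/(4 - 12) ≡ 22/15 mod 23. 15⁻¹ ≡ 20 (mod 23), so λ ≡ 3.
  x = λ² - 12 - 4 = 9 - 16 ≡ 16; y = λ·(12 - 16) - 10 ≡ 1. → (16, 1)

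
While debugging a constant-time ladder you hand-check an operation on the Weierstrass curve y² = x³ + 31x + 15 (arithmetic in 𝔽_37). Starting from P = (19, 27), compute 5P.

(10, 20)

Repeated addition: build up to 5P.
2P: tangent at (19, 27): λ = (3·19² + 31)/(2·27) ≡ 4/17. 17⁻¹ ≡ 24 (mod 37), so λ ≡ 4·24 ≡ 22.
  x = λ² - 19 - 19 = 484 - 38 ≡ 2; y = λ·(19 - 2) - 27 ≡ 14. → (2, 14)
3P: (2, 14) + (19, 27). λ = (27 - 14)/(19 - 2) ≡ 13/17 mod 37. 17⁻¹ ≡ 24 (mod 37) since 17·24 = 408 ≡ 1, so λ ≡ 16.
  x = λ² - 2 - 19 = 256 - 21 ≡ 13; y = λ·(2 - 13) - 14 ≡ 32. → (13, 32)
4P: (13, 32) + (19, 27). λ = (27 - 32)/(19 - 13) ≡ 32/6 mod 37. 6⁻¹ ≡ 31 (mod 37), so λ ≡ 30.
  x = λ² - 13 - 19 = 900 - 32 ≡ 17; y = λ·(13 - 17) - 32 ≡ 33. → (17, 33)
5P: (17, 33) + (19, 27). λ = (27 - 33)/(19 - 17) ≡ 31/2 mod 37. 2⁻¹ ≡ 19 (mod 37), so λ ≡ 34.
  x = λ² - 17 - 19 = 1156 - 36 ≡ 10; y = λ·(17 - 10) - 33 ≡ 20. → (10, 20)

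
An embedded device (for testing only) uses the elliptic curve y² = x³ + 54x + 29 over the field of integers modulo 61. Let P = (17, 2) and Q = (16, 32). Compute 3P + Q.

First 3P:
Repeated addition: build up to 3P.
2P: tangent at (17, 2): λ = (3·17² + 54)/(2·2) ≡ 6/4. 4⁻¹ ≡ 46 (mod 61), so λ ≡ 6·46 ≡ 32.
  x = λ² - 17 - 17 = 1024 - 34 ≡ 14; y = λ·(17 - 14) - 2 ≡ 33. → (14, 33)
3P: (14, 33) + (17, 2). λ = (2 - 33)/(17 - 14) ≡ 30/3 mod 61. 3⁻¹ ≡ 41 (mod 61), so λ ≡ 10.
  x = λ² - 14 - 17 = 100 - 31 ≡ 8; y = λ·(14 - 8) - 33 ≡ 27. → (8, 27)
3P = (8, 27).
Finally 3P + Q:
(8, 27) + (16, 32). λ = (32 - 27)/(16 - 8) ≡ 5/8 mod 61. 8⁻¹ ≡ 23 (mod 61), so λ ≡ 54.
  x = λ² - 8 - 16 = 2916 - 24 ≡ 25; y = λ·(8 - 25) - 27 ≡ 31. → (25, 31)

(25, 31)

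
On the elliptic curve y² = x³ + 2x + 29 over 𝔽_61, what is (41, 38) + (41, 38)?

(39, 45)

tangent at (41, 38): λ = (3·41² + 2)/(2·38) ≡ 43/15. 15⁻¹ ≡ 57 (mod 61), so λ ≡ 43·57 ≡ 11.
  x = λ² - 41 - 41 = 121 - 82 ≡ 39; y = λ·(41 - 39) - 38 ≡ 45. → (39, 45)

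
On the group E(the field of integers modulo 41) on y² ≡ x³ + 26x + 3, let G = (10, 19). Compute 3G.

(25, 1)

Repeated addition: build up to 3G.
2G: tangent at (10, 19): λ = (3·10² + 26)/(2·19) ≡ 39/38. 38⁻¹ ≡ 27 (mod 41), so λ ≡ 39·27 ≡ 28.
  x = λ² - 10 - 10 = 784 - 20 ≡ 26; y = λ·(10 - 26) - 19 ≡ 25. → (26, 25)
3G: (26, 25) + (10, 19). λ = (19 - 25)/(10 - 26) ≡ 35/25 mod 41. 25⁻¹ ≡ 23 (mod 41) since 25·23 = 575 ≡ 1, so λ ≡ 26.
  x = λ² - 26 - 10 = 676 - 36 ≡ 25; y = λ·(26 - 25) - 25 ≡ 1. → (25, 1)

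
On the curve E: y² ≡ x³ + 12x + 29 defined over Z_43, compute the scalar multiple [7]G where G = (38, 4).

(8, 32)

Double-and-add on 7 = (111)₂. Start with G = (38, 4) for the leading 1-bit.
double: tangent at (38, 4): λ = (3·38² + 12)/(2·4) ≡ 1/8. 8⁻¹ ≡ 27 (mod 43) since 8·27 = 216 ≡ 1, so λ ≡ 1·27 ≡ 27.
  x = λ² - 38 - 38 = 729 - 76 ≡ 8; y = λ·(38 - 8) - 4 ≡ 32. → (8, 32)
add G: (8, 32) + (38, 4). λ = (4 - 32)/(38 - 8) ≡ 15/30 mod 43. 30⁻¹ ≡ 33 (mod 43), so λ ≡ 22.
  x = λ² - 8 - 38 = 484 - 46 ≡ 8; y = λ·(8 - 8) - 32 ≡ 11. → (8, 11)
double: tangent at (8, 11): λ = (3·8² + 12)/(2·11) ≡ 32/22. 22⁻¹ ≡ 2 (mod 43) since 22·2 = 44 ≡ 1, so λ ≡ 32·2 ≡ 21.
  x = λ² - 8 - 8 = 441 - 16 ≡ 38; y = λ·(8 - 38) - 11 ≡ 4. → (38, 4)
add G: tangent at (38, 4): λ = (3·38² + 12)/(2·4) ≡ 1/8. 8⁻¹ ≡ 27 (mod 43), so λ ≡ 1·27 ≡ 27.
  x = λ² - 38 - 38 = 729 - 76 ≡ 8; y = λ·(38 - 8) - 4 ≡ 32. → (8, 32)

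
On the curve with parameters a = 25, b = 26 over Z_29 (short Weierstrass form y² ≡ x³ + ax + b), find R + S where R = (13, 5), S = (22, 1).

(1, 9)

(13, 5) + (22, 1). λ = (1 - 5)/(22 - 13) ≡ 25/9 mod 29. 9⁻¹ ≡ 13 (mod 29) since 9·13 = 117 ≡ 1, so λ ≡ 6.
  x = λ² - 13 - 22 = 36 - 35 ≡ 1; y = λ·(13 - 1) - 5 ≡ 9. → (1, 9)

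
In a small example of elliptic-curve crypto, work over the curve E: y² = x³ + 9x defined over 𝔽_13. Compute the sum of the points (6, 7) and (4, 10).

(2, 0)

(6, 7) + (4, 10). λ = (10 - 7)/(4 - 6) ≡ 3/11 mod 13. 11⁻¹ ≡ 6 (mod 13) since 11·6 = 66 ≡ 1, so λ ≡ 5.
  x = λ² - 6 - 4 = 25 - 10 ≡ 2; y = λ·(6 - 2) - 7 ≡ 0. → (2, 0)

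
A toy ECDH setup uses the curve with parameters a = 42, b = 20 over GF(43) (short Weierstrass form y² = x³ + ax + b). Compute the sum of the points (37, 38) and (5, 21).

(37, 38) + (5, 21). λ = (21 - 38)/(5 - 37) ≡ 26/11 mod 43. 11⁻¹ ≡ 4 (mod 43), so λ ≡ 18.
  x = λ² - 37 - 5 = 324 - 42 ≡ 24; y = λ·(37 - 24) - 38 ≡ 24. → (24, 24)

(24, 24)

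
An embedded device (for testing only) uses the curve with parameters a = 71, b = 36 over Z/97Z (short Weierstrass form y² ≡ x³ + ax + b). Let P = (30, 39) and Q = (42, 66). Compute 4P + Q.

First 4P:
Double-and-add on 4 = (100)₂. Start with P = (30, 39) for the leading 1-bit.
double: tangent at (30, 39): λ = (3·30² + 71)/(2·39) ≡ 55/78. 78⁻¹ ≡ 51 (mod 97) since 78·51 = 3978 ≡ 1, so λ ≡ 55·51 ≡ 89.
  x = λ² - 30 - 30 = 7921 - 60 ≡ 4; y = λ·(30 - 4) - 39 ≡ 44. → (4, 44)
double: tangent at (4, 44): λ = (3·4² + 71)/(2·44) ≡ 22/88. 88⁻¹ ≡ 43 (mod 97) since 88·43 = 3784 ≡ 1, so λ ≡ 22·43 ≡ 73.
  x = λ² - 4 - 4 = 5329 - 8 ≡ 83; y = λ·(4 - 83) - 44 ≡ 9. → (83, 9)
4P = (83, 9).
Finally 4P + Q:
(83, 9) + (42, 66). λ = (66 - 9)/(42 - 83) ≡ 57/56 mod 97. 56⁻¹ ≡ 26 (mod 97), so λ ≡ 27.
  x = λ² - 83 - 42 = 729 - 125 ≡ 22; y = λ·(83 - 22) - 9 ≡ 86. → (22, 86)

(22, 86)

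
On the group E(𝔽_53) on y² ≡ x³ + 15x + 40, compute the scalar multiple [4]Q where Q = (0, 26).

Double-and-add on 4 = (100)₂. Start with Q = (0, 26) for the leading 1-bit.
double: tangent at (0, 26): λ = (3·0² + 15)/(2·26) ≡ 15/52. 52⁻¹ ≡ 52 (mod 53), so λ ≡ 15·52 ≡ 38.
  x = λ² - 0 - 0 = 1444 - 0 ≡ 13; y = λ·(0 - 13) - 26 ≡ 10. → (13, 10)
double: tangent at (13, 10): λ = (3·13² + 15)/(2·10) ≡ 45/20. 20⁻¹ ≡ 8 (mod 53), so λ ≡ 45·8 ≡ 42.
  x = λ² - 13 - 13 = 1764 - 26 ≡ 42; y = λ·(13 - 42) - 10 ≡ 44. → (42, 44)

(42, 44)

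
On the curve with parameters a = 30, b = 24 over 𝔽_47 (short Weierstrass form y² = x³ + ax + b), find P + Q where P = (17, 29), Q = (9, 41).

(35, 45)

(17, 29) + (9, 41). λ = (41 - 29)/(9 - 17) ≡ 12/39 mod 47. 39⁻¹ ≡ 41 (mod 47), so λ ≡ 22.
  x = λ² - 17 - 9 = 484 - 26 ≡ 35; y = λ·(17 - 35) - 29 ≡ 45. → (35, 45)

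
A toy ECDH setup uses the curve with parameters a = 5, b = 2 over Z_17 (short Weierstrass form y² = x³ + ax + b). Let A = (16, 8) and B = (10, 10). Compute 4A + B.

First 4A:
Double-and-add on 4 = (100)₂. Start with A = (16, 8) for the leading 1-bit.
double: tangent at (16, 8): λ = (3·16² + 5)/(2·8) ≡ 8/16. 16⁻¹ ≡ 16 (mod 17), so λ ≡ 8·16 ≡ 9.
  x = λ² - 16 - 16 = 81 - 32 ≡ 15; y = λ·(16 - 15) - 8 ≡ 1. → (15, 1)
double: tangent at (15, 1): λ = (3·15² + 5)/(2·1) ≡ 0/2. 2⁻¹ ≡ 9 (mod 17), so λ ≡ 0·9 ≡ 0.
  x = λ² - 15 - 15 = 0 - 30 ≡ 4; y = λ·(15 - 4) - 1 ≡ 16. → (4, 16)
4A = (4, 16).
Finally 4A + B:
(4, 16) + (10, 10). λ = (10 - 16)/(10 - 4) ≡ 11/6 mod 17. 6⁻¹ ≡ 3 (mod 17) since 6·3 = 18 ≡ 1, so λ ≡ 16.
  x = λ² - 4 - 10 = 256 - 14 ≡ 4; y = λ·(4 - 4) - 16 ≡ 1. → (4, 1)

(4, 1)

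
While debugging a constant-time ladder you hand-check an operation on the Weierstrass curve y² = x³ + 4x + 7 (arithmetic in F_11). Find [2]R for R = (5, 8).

tangent at (5, 8): λ = (3·5² + 4)/(2·8) ≡ 2/5. 5⁻¹ ≡ 9 (mod 11), so λ ≡ 2·9 ≡ 7.
  x = λ² - 5 - 5 = 49 - 10 ≡ 6; y = λ·(5 - 6) - 8 ≡ 7. → (6, 7)

(6, 7)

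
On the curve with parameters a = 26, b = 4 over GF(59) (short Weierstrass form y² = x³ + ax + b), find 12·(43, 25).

Write Q = (43, 25).
Repeated addition: build up to 12Q.
2Q: tangent at (43, 25): λ = (3·43² + 26)/(2·25) ≡ 27/50. 50⁻¹ ≡ 13 (mod 59) since 50·13 = 650 ≡ 1, so λ ≡ 27·13 ≡ 56.
  x = λ² - 43 - 43 = 3136 - 86 ≡ 41; y = λ·(43 - 41) - 25 ≡ 28. → (41, 28)
3Q: (41, 28) + (43, 25). λ = (25 - 28)/(43 - 41) ≡ 56/2 mod 59. 2⁻¹ ≡ 30 (mod 59) since 2·30 = 60 ≡ 1, so λ ≡ 28.
  x = λ² - 41 - 43 = 784 - 84 ≡ 51; y = λ·(41 - 51) - 28 ≡ 46. → (51, 46)
4Q: (51, 46) + (43, 25). λ = (25 - 46)/(43 - 51) ≡ 38/51 mod 59. 51⁻¹ ≡ 22 (mod 59), so λ ≡ 10.
  x = λ² - 51 - 43 = 100 - 94 ≡ 6; y = λ·(51 - 6) - 46 ≡ 50. → (6, 50)
5Q: (6, 50) + (43, 25). λ = (25 - 50)/(43 - 6) ≡ 34/37 mod 59. 37⁻¹ ≡ 8 (mod 59), so λ ≡ 36.
  x = λ² - 6 - 43 = 1296 - 49 ≡ 8; y = λ·(6 - 8) - 50 ≡ 55. → (8, 55)
6Q: (8, 55) + (43, 25). λ = (25 - 55)/(43 - 8) ≡ 29/35 mod 59. 35⁻¹ ≡ 27 (mod 59), so λ ≡ 16.
  x = λ² - 8 - 43 = 256 - 51 ≡ 28; y = λ·(8 - 28) - 55 ≡ 38. → (28, 38)
7Q: (28, 38) + (43, 25). λ = (25 - 38)/(43 - 28) ≡ 46/15 mod 59. 15⁻¹ ≡ 4 (mod 59), so λ ≡ 7.
  x = λ² - 28 - 43 = 49 - 71 ≡ 37; y = λ·(28 - 37) - 38 ≡ 17. → (37, 17)
8Q: (37, 17) + (43, 25). λ = (25 - 17)/(43 - 37) ≡ 8/6 mod 59. 6⁻¹ ≡ 10 (mod 59), so λ ≡ 21.
  x = λ² - 37 - 43 = 441 - 80 ≡ 7; y = λ·(37 - 7) - 17 ≡ 23. → (7, 23)
9Q: (7, 23) + (43, 25). λ = (25 - 23)/(43 - 7) ≡ 2/36 mod 59. 36⁻¹ ≡ 41 (mod 59), so λ ≡ 23.
  x = λ² - 7 - 43 = 529 - 50 ≡ 7; y = λ·(7 - 7) - 23 ≡ 36. → (7, 36)
10Q: (7, 36) + (43, 25). λ = (25 - 36)/(43 - 7) ≡ 48/36 mod 59. 36⁻¹ ≡ 41 (mod 59) since 36·41 = 1476 ≡ 1, so λ ≡ 21.
  x = λ² - 7 - 43 = 441 - 50 ≡ 37; y = λ·(7 - 37) - 36 ≡ 42. → (37, 42)
11Q: (37, 42) + (43, 25). λ = (25 - 42)/(43 - 37) ≡ 42/6 mod 59. 6⁻¹ ≡ 10 (mod 59), so λ ≡ 7.
  x = λ² - 37 - 43 = 49 - 80 ≡ 28; y = λ·(37 - 28) - 42 ≡ 21. → (28, 21)
12Q: (28, 21) + (43, 25). λ = (25 - 21)/(43 - 28) ≡ 4/15 mod 59. 15⁻¹ ≡ 4 (mod 59) since 15·4 = 60 ≡ 1, so λ ≡ 16.
  x = λ² - 28 - 43 = 256 - 71 ≡ 8; y = λ·(28 - 8) - 21 ≡ 4. → (8, 4)

(8, 4)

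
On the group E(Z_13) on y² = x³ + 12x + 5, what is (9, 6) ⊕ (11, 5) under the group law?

(9, 6) + (11, 5). λ = (5 - 6)/(11 - 9) ≡ 12/2 mod 13. 2⁻¹ ≡ 7 (mod 13) since 2·7 = 14 ≡ 1, so λ ≡ 6.
  x = λ² - 9 - 11 = 36 - 20 ≡ 3; y = λ·(9 - 3) - 6 ≡ 4. → (3, 4)

(3, 4)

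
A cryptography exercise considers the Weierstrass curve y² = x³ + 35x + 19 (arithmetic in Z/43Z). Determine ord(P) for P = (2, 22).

7

2P: tangent at (2, 22): λ = (3·2² + 35)/(2·22) ≡ 4/1. 1⁻¹ ≡ 1 (mod 43), so λ ≡ 4·1 ≡ 4.
  x = λ² - 2 - 2 = 16 - 4 ≡ 12; y = λ·(2 - 12) - 22 ≡ 24. → (12, 24)
3P: (12, 24) + (2, 22). λ = (22 - 24)/(2 - 12) ≡ 41/33 mod 43. 33⁻¹ ≡ 30 (mod 43) since 33·30 = 990 ≡ 1, so λ ≡ 26.
  x = λ² - 12 - 2 = 676 - 14 ≡ 17; y = λ·(12 - 17) - 24 ≡ 18. → (17, 18)
4P: (17, 18) + (2, 22). λ = (22 - 18)/(2 - 17) ≡ 4/28 mod 43. 28⁻¹ ≡ 20 (mod 43), so λ ≡ 37.
  x = λ² - 17 - 2 = 1369 - 19 ≡ 17; y = λ·(17 - 17) - 18 ≡ 25. → (17, 25)
5P: (17, 25) + (2, 22). λ = (22 - 25)/(2 - 17) ≡ 40/28 mod 43. 28⁻¹ ≡ 20 (mod 43) since 28·20 = 560 ≡ 1, so λ ≡ 26.
  x = λ² - 17 - 2 = 676 - 19 ≡ 12; y = λ·(17 - 12) - 25 ≡ 19. → (12, 19)
6P: (12, 19) + (2, 22). λ = (22 - 19)/(2 - 12) ≡ 3/33 mod 43. 33⁻¹ ≡ 30 (mod 43) since 33·30 = 990 ≡ 1, so λ ≡ 4.
  x = λ² - 12 - 2 = 16 - 14 ≡ 2; y = λ·(12 - 2) - 19 ≡ 21. → (2, 21)
7P: (2, 21) + (2, 22): same x and y₁ ≡ -y₂, so the sum is 𝒪.
7P = 𝒪, so the order is 7.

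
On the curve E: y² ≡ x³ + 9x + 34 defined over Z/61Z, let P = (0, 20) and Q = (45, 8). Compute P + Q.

(28, 20)

(0, 20) + (45, 8). λ = (8 - 20)/(45 - 0) ≡ 49/45 mod 61. 45⁻¹ ≡ 19 (mod 61), so λ ≡ 16.
  x = λ² - 0 - 45 = 256 - 45 ≡ 28; y = λ·(0 - 28) - 20 ≡ 20. → (28, 20)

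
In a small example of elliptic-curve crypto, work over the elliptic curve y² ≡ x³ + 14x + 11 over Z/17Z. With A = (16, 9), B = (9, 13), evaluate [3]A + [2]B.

(5, 6)

First 3A:
Repeated addition: build up to 3A.
2A: tangent at (16, 9): λ = (3·16² + 14)/(2·9) ≡ 0/1. 1⁻¹ ≡ 1 (mod 17) since 1·1 = 1 ≡ 1, so λ ≡ 0·1 ≡ 0.
  x = λ² - 16 - 16 = 0 - 32 ≡ 2; y = λ·(16 - 2) - 9 ≡ 8. → (2, 8)
3A: (2, 8) + (16, 9). λ = (9 - 8)/(16 - 2) ≡ 1/14 mod 17. 14⁻¹ ≡ 11 (mod 17), so λ ≡ 11.
  x = λ² - 2 - 16 = 121 - 18 ≡ 1; y = λ·(2 - 1) - 8 ≡ 3. → (1, 3)
3A = (1, 3).
Next 2B:
Repeated addition: build up to 2B.
2B: tangent at (9, 13): λ = (3·9² + 14)/(2·13) ≡ 2/9. 9⁻¹ ≡ 2 (mod 17) since 9·2 = 18 ≡ 1, so λ ≡ 2·2 ≡ 4.
  x = λ² - 9 - 9 = 16 - 18 ≡ 15; y = λ·(9 - 15) - 13 ≡ 14. → (15, 14)
2B = (15, 14).
Finally 3A + 2B:
(1, 3) + (15, 14). λ = (14 - 3)/(15 - 1) ≡ 11/14 mod 17. 14⁻¹ ≡ 11 (mod 17), so λ ≡ 2.
  x = λ² - 1 - 15 = 4 - 16 ≡ 5; y = λ·(1 - 5) - 3 ≡ 6. → (5, 6)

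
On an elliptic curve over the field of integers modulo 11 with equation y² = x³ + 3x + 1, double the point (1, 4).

tangent at (1, 4): λ = (3·1² + 3)/(2·4) ≡ 6/8. 8⁻¹ ≡ 7 (mod 11) since 8·7 = 56 ≡ 1, so λ ≡ 6·7 ≡ 9.
  x = λ² - 1 - 1 = 81 - 2 ≡ 2; y = λ·(1 - 2) - 4 ≡ 9. → (2, 9)

(2, 9)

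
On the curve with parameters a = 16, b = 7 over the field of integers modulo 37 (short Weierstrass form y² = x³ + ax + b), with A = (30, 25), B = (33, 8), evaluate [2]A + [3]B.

(17, 7)

First 2A:
Repeated addition: build up to 2A.
2A: tangent at (30, 25): λ = (3·30² + 16)/(2·25) ≡ 15/13. 13⁻¹ ≡ 20 (mod 37), so λ ≡ 15·20 ≡ 4.
  x = λ² - 30 - 30 = 16 - 60 ≡ 30; y = λ·(30 - 30) - 25 ≡ 12. → (30, 12)
2A = (30, 12).
Next 3B:
Repeated addition: build up to 3B.
2B: tangent at (33, 8): λ = (3·33² + 16)/(2·8) ≡ 27/16. 16⁻¹ ≡ 7 (mod 37), so λ ≡ 27·7 ≡ 4.
  x = λ² - 33 - 33 = 16 - 66 ≡ 24; y = λ·(33 - 24) - 8 ≡ 28. → (24, 28)
3B: (24, 28) + (33, 8). λ = (8 - 28)/(33 - 24) ≡ 17/9 mod 37. 9⁻¹ ≡ 33 (mod 37) since 9·33 = 297 ≡ 1, so λ ≡ 6.
  x = λ² - 24 - 33 = 36 - 57 ≡ 16; y = λ·(24 - 16) - 28 ≡ 20. → (16, 20)
3B = (16, 20).
Finally 2A + 3B:
(30, 12) + (16, 20). λ = (20 - 12)/(16 - 30) ≡ 8/23 mod 37. 23⁻¹ ≡ 29 (mod 37) since 23·29 = 667 ≡ 1, so λ ≡ 10.
  x = λ² - 30 - 16 = 100 - 46 ≡ 17; y = λ·(30 - 17) - 12 ≡ 7. → (17, 7)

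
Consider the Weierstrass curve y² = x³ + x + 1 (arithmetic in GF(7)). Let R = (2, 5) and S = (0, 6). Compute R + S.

(0, 1)

(2, 5) + (0, 6). λ = (6 - 5)/(0 - 2) ≡ 1/5 mod 7. 5⁻¹ ≡ 3 (mod 7), so λ ≡ 3.
  x = λ² - 2 - 0 = 9 - 2 ≡ 0; y = λ·(2 - 0) - 5 ≡ 1. → (0, 1)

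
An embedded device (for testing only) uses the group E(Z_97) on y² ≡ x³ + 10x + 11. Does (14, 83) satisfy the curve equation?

no

y² = 83² ≡ 2; x³ + 10x + 11 = 2895 ≡ 82 (mod 97). 2 ≠ 82.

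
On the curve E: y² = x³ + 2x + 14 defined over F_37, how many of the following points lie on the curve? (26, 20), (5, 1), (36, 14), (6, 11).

(26, 20): 20² ≡ 30, rhs ≡ 30 → on.
(5, 1): 1² ≡ 1, rhs ≡ 1 → on.
(36, 14): 14² ≡ 11, rhs ≡ 11 → on.
(6, 11): 11² ≡ 10, rhs ≡ 20 → off.

3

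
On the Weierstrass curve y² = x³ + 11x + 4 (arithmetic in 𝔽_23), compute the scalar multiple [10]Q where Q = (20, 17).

(0, 2)

Repeated addition: build up to 10Q.
2Q: tangent at (20, 17): λ = (3·20² + 11)/(2·17) ≡ 15/11. 11⁻¹ ≡ 21 (mod 23) since 11·21 = 231 ≡ 1, so λ ≡ 15·21 ≡ 16.
  x = λ² - 20 - 20 = 256 - 40 ≡ 9; y = λ·(20 - 9) - 17 ≡ 21. → (9, 21)
3Q: (9, 21) + (20, 17). λ = (17 - 21)/(20 - 9) ≡ 19/11 mod 23. 11⁻¹ ≡ 21 (mod 23), so λ ≡ 8.
  x = λ² - 9 - 20 = 64 - 29 ≡ 12; y = λ·(9 - 12) - 21 ≡ 1. → (12, 1)
4Q: (12, 1) + (20, 17). λ = (17 - 1)/(20 - 12) ≡ 16/8 mod 23. 8⁻¹ ≡ 3 (mod 23) since 8·3 = 24 ≡ 1, so λ ≡ 2.
  x = λ² - 12 - 20 = 4 - 32 ≡ 18; y = λ·(12 - 18) - 1 ≡ 10. → (18, 10)
5Q: (18, 10) + (20, 17). λ = (17 - 10)/(20 - 18) ≡ 7/2 mod 23. 2⁻¹ ≡ 12 (mod 23), so λ ≡ 15.
  x = λ² - 18 - 20 = 225 - 38 ≡ 3; y = λ·(18 - 3) - 10 ≡ 8. → (3, 8)
6Q: (3, 8) + (20, 17). λ = (17 - 8)/(20 - 3) ≡ 9/17 mod 23. 17⁻¹ ≡ 19 (mod 23), so λ ≡ 10.
  x = λ² - 3 - 20 = 100 - 23 ≡ 8; y = λ·(3 - 8) - 8 ≡ 11. → (8, 11)
7Q: (8, 11) + (20, 17). λ = (17 - 11)/(20 - 8) ≡ 6/12 mod 23. 12⁻¹ ≡ 2 (mod 23), so λ ≡ 12.
  x = λ² - 8 - 20 = 144 - 28 ≡ 1; y = λ·(8 - 1) - 11 ≡ 4. → (1, 4)
8Q: (1, 4) + (20, 17). λ = (17 - 4)/(20 - 1) ≡ 13/19 mod 23. 19⁻¹ ≡ 17 (mod 23), so λ ≡ 14.
  x = λ² - 1 - 20 = 196 - 21 ≡ 14; y = λ·(1 - 14) - 4 ≡ 21. → (14, 21)
9Q: (14, 21) + (20, 17). λ = (17 - 21)/(20 - 14) ≡ 19/6 mod 23. 6⁻¹ ≡ 4 (mod 23), so λ ≡ 7.
  x = λ² - 14 - 20 = 49 - 34 ≡ 15; y = λ·(14 - 15) - 21 ≡ 18. → (15, 18)
10Q: (15, 18) + (20, 17). λ = (17 - 18)/(20 - 15) ≡ 22/5 mod 23. 5⁻¹ ≡ 14 (mod 23) since 5·14 = 70 ≡ 1, so λ ≡ 9.
  x = λ² - 15 - 20 = 81 - 35 ≡ 0; y = λ·(15 - 0) - 18 ≡ 2. → (0, 2)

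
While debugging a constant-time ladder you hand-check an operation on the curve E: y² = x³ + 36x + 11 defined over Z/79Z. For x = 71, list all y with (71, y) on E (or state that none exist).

x³ + 36x + 11 = 360478 ≡ 1 (mod 79).
Square roots of 1 mod 79: 1 and 78 (since 1² = 1 ≡ 1).

1, 78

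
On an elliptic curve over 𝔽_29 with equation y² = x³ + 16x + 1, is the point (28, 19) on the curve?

y² = 19² ≡ 13; x³ + 16x + 1 = 22401 ≡ 13 (mod 29). 13 = 13.

yes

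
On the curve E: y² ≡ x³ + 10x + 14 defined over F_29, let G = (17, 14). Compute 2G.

tangent at (17, 14): λ = (3·17² + 10)/(2·14) ≡ 7/28. 28⁻¹ ≡ 28 (mod 29) since 28·28 = 784 ≡ 1, so λ ≡ 7·28 ≡ 22.
  x = λ² - 17 - 17 = 484 - 34 ≡ 15; y = λ·(17 - 15) - 14 ≡ 1. → (15, 1)

(15, 1)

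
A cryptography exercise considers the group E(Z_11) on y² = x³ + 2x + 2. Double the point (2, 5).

tangent at (2, 5): λ = (3·2² + 2)/(2·5) ≡ 3/10. 10⁻¹ ≡ 10 (mod 11), so λ ≡ 3·10 ≡ 8.
  x = λ² - 2 - 2 = 64 - 4 ≡ 5; y = λ·(2 - 5) - 5 ≡ 4. → (5, 4)

(5, 4)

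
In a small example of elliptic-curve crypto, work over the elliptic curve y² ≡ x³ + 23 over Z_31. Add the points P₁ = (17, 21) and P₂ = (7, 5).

(17, 21) + (7, 5). λ = (5 - 21)/(7 - 17) ≡ 15/21 mod 31. 21⁻¹ ≡ 3 (mod 31) since 21·3 = 63 ≡ 1, so λ ≡ 14.
  x = λ² - 17 - 7 = 196 - 24 ≡ 17; y = λ·(17 - 17) - 21 ≡ 10. → (17, 10)

(17, 10)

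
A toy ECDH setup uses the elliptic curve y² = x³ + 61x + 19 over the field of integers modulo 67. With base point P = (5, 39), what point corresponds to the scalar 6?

Double-and-add on 6 = (110)₂. Start with P = (5, 39) for the leading 1-bit.
double: tangent at (5, 39): λ = (3·5² + 61)/(2·39) ≡ 2/11. 11⁻¹ ≡ 61 (mod 67), so λ ≡ 2·61 ≡ 55.
  x = λ² - 5 - 5 = 3025 - 10 ≡ 0; y = λ·(5 - 0) - 39 ≡ 35. → (0, 35)
add P: (0, 35) + (5, 39). λ = (39 - 35)/(5 - 0) ≡ 4/5 mod 67. 5⁻¹ ≡ 27 (mod 67), so λ ≡ 41.
  x = λ² - 0 - 5 = 1681 - 5 ≡ 1; y = λ·(0 - 1) - 35 ≡ 58. → (1, 58)
double: tangent at (1, 58): λ = (3·1² + 61)/(2·58) ≡ 64/49. 49⁻¹ ≡ 26 (mod 67), so λ ≡ 64·26 ≡ 56.
  x = λ² - 1 - 1 = 3136 - 2 ≡ 52; y = λ·(1 - 52) - 58 ≡ 34. → (52, 34)

(52, 34)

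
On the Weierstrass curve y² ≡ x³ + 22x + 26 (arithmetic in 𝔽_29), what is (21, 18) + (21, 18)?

tangent at (21, 18): λ = (3·21² + 22)/(2·18) ≡ 11/7. 7⁻¹ ≡ 25 (mod 29) since 7·25 = 175 ≡ 1, so λ ≡ 11·25 ≡ 14.
  x = λ² - 21 - 21 = 196 - 42 ≡ 9; y = λ·(21 - 9) - 18 ≡ 5. → (9, 5)

(9, 5)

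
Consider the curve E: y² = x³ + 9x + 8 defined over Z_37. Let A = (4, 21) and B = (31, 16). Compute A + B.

(4, 21) + (31, 16). λ = (16 - 21)/(31 - 4) ≡ 32/27 mod 37. 27⁻¹ ≡ 11 (mod 37), so λ ≡ 19.
  x = λ² - 4 - 31 = 361 - 35 ≡ 30; y = λ·(4 - 30) - 21 ≡ 3. → (30, 3)

(30, 3)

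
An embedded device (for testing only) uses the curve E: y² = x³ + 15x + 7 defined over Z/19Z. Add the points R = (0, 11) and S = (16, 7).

(9, 15)

(0, 11) + (16, 7). λ = (7 - 11)/(16 - 0) ≡ 15/16 mod 19. 16⁻¹ ≡ 6 (mod 19), so λ ≡ 14.
  x = λ² - 0 - 16 = 196 - 16 ≡ 9; y = λ·(0 - 9) - 11 ≡ 15. → (9, 15)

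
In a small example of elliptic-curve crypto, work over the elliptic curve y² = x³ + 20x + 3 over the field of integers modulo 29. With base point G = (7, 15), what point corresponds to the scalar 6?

(1, 16)

Double-and-add on 6 = (110)₂. Start with G = (7, 15) for the leading 1-bit.
double: tangent at (7, 15): λ = (3·7² + 20)/(2·15) ≡ 22/1. 1⁻¹ ≡ 1 (mod 29), so λ ≡ 22·1 ≡ 22.
  x = λ² - 7 - 7 = 484 - 14 ≡ 6; y = λ·(7 - 6) - 15 ≡ 7. → (6, 7)
add G: (6, 7) + (7, 15). λ = (15 - 7)/(7 - 6) ≡ 8/1 mod 29. 1⁻¹ ≡ 1 (mod 29), so λ ≡ 8.
  x = λ² - 6 - 7 = 64 - 13 ≡ 22; y = λ·(6 - 22) - 7 ≡ 10. → (22, 10)
double: tangent at (22, 10): λ = (3·22² + 20)/(2·10) ≡ 22/20. 20⁻¹ ≡ 16 (mod 29), so λ ≡ 22·16 ≡ 4.
  x = λ² - 22 - 22 = 16 - 44 ≡ 1; y = λ·(22 - 1) - 10 ≡ 16. → (1, 16)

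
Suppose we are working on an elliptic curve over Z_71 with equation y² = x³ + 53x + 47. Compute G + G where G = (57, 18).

(44, 34)

tangent at (57, 18): λ = (3·57² + 53)/(2·18) ≡ 2/36. 36⁻¹ ≡ 2 (mod 71), so λ ≡ 2·2 ≡ 4.
  x = λ² - 57 - 57 = 16 - 114 ≡ 44; y = λ·(57 - 44) - 18 ≡ 34. → (44, 34)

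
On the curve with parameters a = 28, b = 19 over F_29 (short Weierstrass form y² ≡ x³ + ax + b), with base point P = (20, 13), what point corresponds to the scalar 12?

Double-and-add on 12 = (1100)₂. Start with P = (20, 13) for the leading 1-bit.
double: tangent at (20, 13): λ = (3·20² + 28)/(2·13) ≡ 10/26. 26⁻¹ ≡ 19 (mod 29) since 26·19 = 494 ≡ 1, so λ ≡ 10·19 ≡ 16.
  x = λ² - 20 - 20 = 256 - 40 ≡ 13; y = λ·(20 - 13) - 13 ≡ 12. → (13, 12)
add P: (13, 12) + (20, 13). λ = (13 - 12)/(20 - 13) ≡ 1/7 mod 29. 7⁻¹ ≡ 25 (mod 29), so λ ≡ 25.
  x = λ² - 13 - 20 = 625 - 33 ≡ 12; y = λ·(13 - 12) - 12 ≡ 13. → (12, 13)
double: tangent at (12, 13): λ = (3·12² + 28)/(2·13) ≡ 25/26. 26⁻¹ ≡ 19 (mod 29), so λ ≡ 25·19 ≡ 11.
  x = λ² - 12 - 12 = 121 - 24 ≡ 10; y = λ·(12 - 10) - 13 ≡ 9. → (10, 9)
double: tangent at (10, 9): λ = (3·10² + 28)/(2·9) ≡ 9/18. 18⁻¹ ≡ 21 (mod 29), so λ ≡ 9·21 ≡ 15.
  x = λ² - 10 - 10 = 225 - 20 ≡ 2; y = λ·(10 - 2) - 9 ≡ 24. → (2, 24)

(2, 24)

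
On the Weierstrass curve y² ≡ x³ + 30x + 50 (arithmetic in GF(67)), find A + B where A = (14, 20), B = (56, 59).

(14, 20) + (56, 59). λ = (59 - 20)/(56 - 14) ≡ 39/42 mod 67. 42⁻¹ ≡ 8 (mod 67) since 42·8 = 336 ≡ 1, so λ ≡ 44.
  x = λ² - 14 - 56 = 1936 - 70 ≡ 57; y = λ·(14 - 57) - 20 ≡ 31. → (57, 31)

(57, 31)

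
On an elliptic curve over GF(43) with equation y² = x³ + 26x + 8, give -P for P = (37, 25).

-(37, 25) = (37, -25 mod 43) = (37, 18).

(37, 18)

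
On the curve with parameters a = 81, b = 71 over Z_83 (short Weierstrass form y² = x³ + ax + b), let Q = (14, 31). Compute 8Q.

Double-and-add on 8 = (1000)₂. Start with Q = (14, 31) for the leading 1-bit.
double: tangent at (14, 31): λ = (3·14² + 81)/(2·31) ≡ 5/62. 62⁻¹ ≡ 79 (mod 83), so λ ≡ 5·79 ≡ 63.
  x = λ² - 14 - 14 = 3969 - 28 ≡ 40; y = λ·(14 - 40) - 31 ≡ 74. → (40, 74)
double: tangent at (40, 74): λ = (3·40² + 81)/(2·74) ≡ 67/65. 65⁻¹ ≡ 23 (mod 83) since 65·23 = 1495 ≡ 1, so λ ≡ 67·23 ≡ 47.
  x = λ² - 40 - 40 = 2209 - 80 ≡ 54; y = λ·(40 - 54) - 74 ≡ 15. → (54, 15)
double: tangent at (54, 15): λ = (3·54² + 81)/(2·15) ≡ 31/30. 30⁻¹ ≡ 36 (mod 83), so λ ≡ 31·36 ≡ 37.
  x = λ² - 54 - 54 = 1369 - 108 ≡ 16; y = λ·(54 - 16) - 15 ≡ 63. → (16, 63)

(16, 63)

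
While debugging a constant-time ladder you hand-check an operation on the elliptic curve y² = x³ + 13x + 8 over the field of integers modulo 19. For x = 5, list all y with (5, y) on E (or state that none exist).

x³ + 13x + 8 = 198 ≡ 8 (mod 19).
8 is a non-residue mod 19; no y exists.

none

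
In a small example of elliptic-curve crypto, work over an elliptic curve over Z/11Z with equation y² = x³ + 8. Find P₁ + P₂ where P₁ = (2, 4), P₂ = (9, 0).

(1, 8)

(2, 4) + (9, 0). λ = (0 - 4)/(9 - 2) ≡ 7/7 mod 11. 7⁻¹ ≡ 8 (mod 11), so λ ≡ 1.
  x = λ² - 2 - 9 = 1 - 11 ≡ 1; y = λ·(2 - 1) - 4 ≡ 8. → (1, 8)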